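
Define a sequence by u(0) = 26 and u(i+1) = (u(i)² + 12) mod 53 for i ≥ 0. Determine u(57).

Listing terms: u(0) = 26, u(1) = 52, u(2) = 13, u(3) = 22, u(4) = 19, u(5) = 2, u(6) = 16, u(7) = 3, u(8) = 21, u(9) = 29, u(10) = 5, u(11) = 37, u(12) = 3.
Since u(12) = u(7) = 3, the sequence is eventually periodic: after a pre-period of length 7 it cycles with period 5.
For i ≥ 7, u(i) depends only on (i - 7) mod 5. (57 - 7) mod 5 = 0, so u(57) = u(7) = 3.

3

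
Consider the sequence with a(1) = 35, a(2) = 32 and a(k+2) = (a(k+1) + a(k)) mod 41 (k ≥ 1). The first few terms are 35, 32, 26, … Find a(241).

a(1) = 35, a(2) = 32, a(3) = 26, a(4) = 17, a(5) = 2, a(6) = 19, a(7) = 21, a(8) = 40, a(9) = 20, a(10) = 19, a(11) = 39, a(12) = 17, a(13) = 15, a(14) = 32, a(15) = 6, a(16) = 38, a(17) = 3, a(18) = 0, a(19) = 3, a(20) = 3, a(21) = 6, a(22) = 9, a(23) = 15, a(24) = 24, a(25) = 39, a(26) = 22, a(27) = 20, a(28) = 1, a(29) = 21, a(30) = 22, a(31) = 2, a(32) = 24, a(33) = 26, a(34) = 9, a(35) = 35, a(36) = 3, a(37) = 38, a(38) = 0, a(39) = 38, a(40) = 38, a(41) = 35, a(42) = 32.
The sequence repeats with period 40.
So a(241) = a(1 + ((241-1) mod 40)) = a(1) = 35.

35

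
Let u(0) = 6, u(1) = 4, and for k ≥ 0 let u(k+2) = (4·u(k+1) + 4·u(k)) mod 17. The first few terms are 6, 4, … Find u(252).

We have u(0) = 6, u(1) = 4, u(2) = 6, u(3) = 6, u(4) = 14, u(5) = 12, u(6) = 2, u(7) = 5, u(8) = 11, u(9) = 13, u(10) = 11, u(11) = 11, u(12) = 3, u(13) = 5, u(14) = 15, u(15) = 12, u(16) = 6, u(17) = 4.
The sequence repeats with period 16.
So u(252) = u(0 + ((252-0) mod 16)) = u(12) = 3.

3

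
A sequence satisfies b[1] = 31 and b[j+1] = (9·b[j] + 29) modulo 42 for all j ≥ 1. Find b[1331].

We have b[1] = 31,  b[2] = 14,  b[3] = 29,  b[4] = 38,  b[5] = 35,  b[6] = 8,  b[7] = 17,  b[8] = 14.
Since b[8] = b[2] = 14, the sequence is eventually periodic: after a pre-period of length 1 it cycles with period 6.
For j ≥ 2, b[j] depends only on (j - 2) mod 6. (1331 - 2) mod 6 = 3, so b[1331] = b[5] = 35.

35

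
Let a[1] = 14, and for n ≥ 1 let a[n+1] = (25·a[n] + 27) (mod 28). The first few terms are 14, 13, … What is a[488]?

a[1] = 14; a[2] = 13; a[3] = 16; a[4] = 7; a[5] = 6; a[6] = 9; a[7] = 0; a[8] = 27; a[9] = 2; a[10] = 21; a[11] = 20; a[12] = 23; a[13] = 14.
The sequence repeats with period 12.
So a[488] = a[1 + ((488-1) mod 12)] = a[8] = 27.

27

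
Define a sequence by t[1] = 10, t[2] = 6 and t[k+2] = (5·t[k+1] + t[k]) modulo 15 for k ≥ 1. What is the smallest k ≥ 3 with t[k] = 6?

We have t[1] = 10, t[2] = 6, t[3] = 10, t[4] = 11, t[5] = 5, t[6] = 6, t[7] = 5, t[8] = 1, t[9] = 10, t[10] = 6.
Since (t[9], t[10]) = (t[1], t[2]) = (10, 6) (two consecutive terms determine the rest), the sequence is periodic with period 8.
The value 6 first appears (with k ≥ 3) at t[6].

6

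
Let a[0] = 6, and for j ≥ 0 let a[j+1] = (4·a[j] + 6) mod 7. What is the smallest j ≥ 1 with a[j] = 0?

a[0] = 6; a[1] = 2; a[2] = 0; a[3] = 6.
Since a[3] = a[0] = 6, the sequence is periodic with period 3.
The value 0 first appears (with j ≥ 1) at a[2].

2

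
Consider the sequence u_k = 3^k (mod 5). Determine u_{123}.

2

Computing terms: u_0 = 1, u_1 = 3, u_2 = 4, u_3 = 2, u_4 = 1.
The sequence repeats with period 4.
(123 - 0) mod 4 = 3, so u_{123} = u_3 = 2.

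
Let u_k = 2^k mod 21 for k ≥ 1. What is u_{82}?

16

Listing terms: u_1 = 2,  u_2 = 4,  u_3 = 8,  u_4 = 16,  u_5 = 11,  u_6 = 1,  u_7 = 2.
Since u_7 = u_1 = 2, the sequence is periodic with period 6.
So u_{82} = u_{1 + ((82-1) mod 6)} = u_4 = 16.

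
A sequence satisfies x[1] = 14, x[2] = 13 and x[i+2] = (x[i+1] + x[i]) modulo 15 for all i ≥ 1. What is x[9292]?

7

Computing terms: x[1] = 14,  x[2] = 13,  x[3] = 12,  x[4] = 10,  x[5] = 7,  x[6] = 2,  x[7] = 9,  x[8] = 11,  x[9] = 5,  x[10] = 1,  x[11] = 6,  x[12] = 7,  x[13] = 13,  x[14] = 5,  x[15] = 3,  x[16] = 8,  x[17] = 11,  x[18] = 4,  x[19] = 0,  x[20] = 4,  x[21] = 4,  x[22] = 8,  x[23] = 12,  x[24] = 5,  x[25] = 2,  x[26] = 7,  x[27] = 9,  x[28] = 1,  x[29] = 10,  x[30] = 11,  x[31] = 6,  x[32] = 2,  x[33] = 8,  x[34] = 10,  x[35] = 3,  x[36] = 13,  x[37] = 1,  x[38] = 14,  x[39] = 0,  x[40] = 14,  x[41] = 14,  x[42] = 13.
The sequence repeats with period 40.
(9292 - 1) mod 40 = 11, so x[9292] = x[12] = 7.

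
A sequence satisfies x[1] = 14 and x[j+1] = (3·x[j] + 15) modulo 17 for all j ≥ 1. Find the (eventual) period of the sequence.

Listing terms: x[1] = 14; x[2] = 6; x[3] = 16; x[4] = 12; x[5] = 0; x[6] = 15; x[7] = 9; x[8] = 8; x[9] = 5; x[10] = 13; x[11] = 3; x[12] = 7; x[13] = 2; x[14] = 4; x[15] = 10; x[16] = 11; x[17] = 14.
The sequence repeats with period 16.

16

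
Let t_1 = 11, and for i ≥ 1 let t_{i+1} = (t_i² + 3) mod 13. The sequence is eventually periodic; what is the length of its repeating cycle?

5

Listing terms: t_1 = 11, t_2 = 7, t_3 = 0, t_4 = 3, t_5 = 12, t_6 = 4, t_7 = 6, t_8 = 0.
Since t_8 = t_3 = 0, the sequence is eventually periodic: after a pre-period of length 2 it cycles with period 5.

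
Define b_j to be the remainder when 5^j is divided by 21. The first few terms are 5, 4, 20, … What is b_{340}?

16

Computing terms: b_1 = 5; b_2 = 4; b_3 = 20; b_4 = 16; b_5 = 17; b_6 = 1; b_7 = 5.
The sequence repeats with period 6.
(340 - 1) mod 6 = 3, so b_{340} = b_4 = 16.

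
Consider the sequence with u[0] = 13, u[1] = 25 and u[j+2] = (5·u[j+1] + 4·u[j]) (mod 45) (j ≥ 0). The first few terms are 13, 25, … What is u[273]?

We have u[0] = 13; u[1] = 25; u[2] = 42; u[3] = 40; u[4] = 8; u[5] = 20; u[6] = 42; u[7] = 20; u[8] = 43; u[9] = 25; u[10] = 27; u[11] = 10; u[12] = 23; u[13] = 20; u[14] = 12; u[15] = 5; u[16] = 28; u[17] = 25; u[18] = 12; u[19] = 25; u[20] = 38; u[21] = 20; u[22] = 27; u[23] = 35; u[24] = 13; u[25] = 25.
Since (u[24], u[25]) = (u[0], u[1]) = (13, 25) (two consecutive terms determine the rest), the sequence is periodic with period 24.
So u[273] = u[0 + ((273-0) mod 24)] = u[9] = 25.

25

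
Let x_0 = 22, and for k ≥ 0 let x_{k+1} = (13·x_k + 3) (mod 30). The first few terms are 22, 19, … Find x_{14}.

Listing terms: x_0 = 22,  x_1 = 19,  x_2 = 10,  x_3 = 13,  x_4 = 22.
The sequence repeats with period 4.
So x_{14} = x_{0 + ((14-0) mod 4)} = x_2 = 10.

10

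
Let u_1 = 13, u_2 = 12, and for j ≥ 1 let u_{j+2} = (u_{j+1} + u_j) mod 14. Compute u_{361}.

1

Listing terms: u_1 = 13, u_2 = 12, u_3 = 11, u_4 = 9, u_5 = 6, u_6 = 1, u_7 = 7, u_8 = 8, u_9 = 1, u_{10} = 9, u_{11} = 10, u_{12} = 5, u_{13} = 1, u_{14} = 6, u_{15} = 7, u_{16} = 13, u_{17} = 6, u_{18} = 5, u_{19} = 11, u_{20} = 2, u_{21} = 13, u_{22} = 1, u_{23} = 0, u_{24} = 1, u_{25} = 1, u_{26} = 2, u_{27} = 3, u_{28} = 5, u_{29} = 8, u_{30} = 13, u_{31} = 7, u_{32} = 6, u_{33} = 13, u_{34} = 5, u_{35} = 4, u_{36} = 9, u_{37} = 13, u_{38} = 8, u_{39} = 7, u_{40} = 1, u_{41} = 8, u_{42} = 9, u_{43} = 3, u_{44} = 12, u_{45} = 1, u_{46} = 13, u_{47} = 0, u_{48} = 13, u_{49} = 13, u_{50} = 12.
Since (u_{49}, u_{50}) = (u_1, u_2) = (13, 12) (two consecutive terms determine the rest), the sequence is periodic with period 48.
So u_{361} = u_{1 + ((361-1) mod 48)} = u_{25} = 1.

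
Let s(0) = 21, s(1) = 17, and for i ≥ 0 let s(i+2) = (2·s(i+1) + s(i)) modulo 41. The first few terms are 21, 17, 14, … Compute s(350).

Listing terms: s(0) = 21, s(1) = 17, s(2) = 14, s(3) = 4, s(4) = 22, s(5) = 7, s(6) = 36, s(7) = 38, s(8) = 30, s(9) = 16, s(10) = 21, s(11) = 17.
The sequence repeats with period 10.
So s(350) = s(0 + ((350-0) mod 10)) = s(0) = 21.

21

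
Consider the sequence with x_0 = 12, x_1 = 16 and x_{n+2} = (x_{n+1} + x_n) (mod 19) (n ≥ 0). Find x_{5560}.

8

x_0 = 12,  x_1 = 16,  x_2 = 9,  x_3 = 6,  x_4 = 15,  x_5 = 2,  x_6 = 17,  x_7 = 0,  x_8 = 17,  x_9 = 17,  x_{10} = 15,  x_{11} = 13,  x_{12} = 9,  x_{13} = 3,  x_{14} = 12,  x_{15} = 15,  x_{16} = 8,  x_{17} = 4,  x_{18} = 12,  x_{19} = 16.
Since (x_{18}, x_{19}) = (x_0, x_1) = (12, 16) (two consecutive terms determine the rest), the sequence is periodic with period 18.
So x_{5560} = x_{0 + ((5560-0) mod 18)} = x_{16} = 8.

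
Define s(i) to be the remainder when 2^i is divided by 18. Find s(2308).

s(0) = 1,  s(1) = 2,  s(2) = 4,  s(3) = 8,  s(4) = 16,  s(5) = 14,  s(6) = 10,  s(7) = 2.
Since s(7) = s(1) = 2, the sequence is eventually periodic: after a pre-period of length 1 it cycles with period 6.
For i ≥ 1, s(i) depends only on (i - 1) mod 6. (2308 - 1) mod 6 = 3, so s(2308) = s(4) = 16.

16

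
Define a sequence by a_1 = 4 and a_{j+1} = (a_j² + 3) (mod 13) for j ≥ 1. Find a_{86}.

We have a_1 = 4,  a_2 = 6,  a_3 = 0,  a_4 = 3,  a_5 = 12,  a_6 = 4.
Since a_6 = a_1 = 4, the sequence is periodic with period 5.
So a_{86} = a_{1 + ((86-1) mod 5)} = a_1 = 4.

4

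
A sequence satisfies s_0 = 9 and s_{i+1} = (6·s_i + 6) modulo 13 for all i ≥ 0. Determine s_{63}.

Listing terms: s_0 = 9,  s_1 = 8,  s_2 = 2,  s_3 = 5,  s_4 = 10,  s_5 = 1,  s_6 = 12,  s_7 = 0,  s_8 = 6,  s_9 = 3,  s_{10} = 11,  s_{11} = 7,  s_{12} = 9.
The sequence repeats with period 12.
(63 - 0) mod 12 = 3, so s_{63} = s_3 = 5.

5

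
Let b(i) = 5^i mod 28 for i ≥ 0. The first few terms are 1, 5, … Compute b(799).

5

b(0) = 1,  b(1) = 5,  b(2) = 25,  b(3) = 13,  b(4) = 9,  b(5) = 17,  b(6) = 1.
The sequence repeats with period 6.
(799 - 0) mod 6 = 1, so b(799) = b(1) = 5.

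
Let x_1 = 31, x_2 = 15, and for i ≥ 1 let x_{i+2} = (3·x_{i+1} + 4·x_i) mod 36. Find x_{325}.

13

We have x_1 = 31, x_2 = 15, x_3 = 25, x_4 = 27, x_5 = 1, x_6 = 3, x_7 = 13, x_8 = 15, x_9 = 25.
Since (x_8, x_9) = (x_2, x_3) = (15, 25) (two consecutive terms determine the rest), the sequence is eventually periodic: after a pre-period of length 1 it cycles with period 6.
For i ≥ 2, x_i depends only on (i - 2) mod 6. (325 - 2) mod 6 = 5, so x_{325} = x_7 = 13.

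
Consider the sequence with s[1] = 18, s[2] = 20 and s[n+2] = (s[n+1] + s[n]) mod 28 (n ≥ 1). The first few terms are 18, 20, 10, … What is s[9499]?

18

Listing terms: s[1] = 18; s[2] = 20; s[3] = 10; s[4] = 2; s[5] = 12; s[6] = 14; s[7] = 26; s[8] = 12; s[9] = 10; s[10] = 22; s[11] = 4; s[12] = 26; s[13] = 2; s[14] = 0; s[15] = 2; s[16] = 2; s[17] = 4; s[18] = 6; s[19] = 10; s[20] = 16; s[21] = 26; s[22] = 14; s[23] = 12; s[24] = 26; s[25] = 10; s[26] = 8; s[27] = 18; s[28] = 26; s[29] = 16; s[30] = 14; s[31] = 2; s[32] = 16; s[33] = 18; s[34] = 6; s[35] = 24; s[36] = 2; s[37] = 26; s[38] = 0; s[39] = 26; s[40] = 26; s[41] = 24; s[42] = 22; s[43] = 18; s[44] = 12; s[45] = 2; s[46] = 14; s[47] = 16; s[48] = 2; s[49] = 18; s[50] = 20.
The sequence repeats with period 48.
So s[9499] = s[1 + ((9499-1) mod 48)] = s[43] = 18.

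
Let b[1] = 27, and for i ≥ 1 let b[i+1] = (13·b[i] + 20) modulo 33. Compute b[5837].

29

b[1] = 27, b[2] = 8, b[3] = 25, b[4] = 15, b[5] = 17, b[6] = 10, b[7] = 18, b[8] = 23, b[9] = 22, b[10] = 9, b[11] = 5, b[12] = 19, b[13] = 3, b[14] = 26, b[15] = 28, b[16] = 21, b[17] = 29, b[18] = 1, b[19] = 0, b[20] = 20, b[21] = 16, b[22] = 30, b[23] = 14, b[24] = 4, b[25] = 6, b[26] = 32, b[27] = 7, b[28] = 12, b[29] = 11, b[30] = 31, b[31] = 27.
The sequence repeats with period 30.
(5837 - 1) mod 30 = 16, so b[5837] = b[17] = 29.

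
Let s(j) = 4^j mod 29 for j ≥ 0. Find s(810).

20

Listing terms: s(0) = 1; s(1) = 4; s(2) = 16; s(3) = 6; s(4) = 24; s(5) = 9; s(6) = 7; s(7) = 28; s(8) = 25; s(9) = 13; s(10) = 23; s(11) = 5; s(12) = 20; s(13) = 22; s(14) = 1.
Since s(14) = s(0) = 1, the sequence is periodic with period 14.
(810 - 0) mod 14 = 12, so s(810) = s(12) = 20.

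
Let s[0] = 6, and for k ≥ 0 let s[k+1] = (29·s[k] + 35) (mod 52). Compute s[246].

32

We have s[0] = 6,  s[1] = 1,  s[2] = 12,  s[3] = 19,  s[4] = 14,  s[5] = 25,  s[6] = 32,  s[7] = 27,  s[8] = 38,  s[9] = 45,  s[10] = 40,  s[11] = 51,  s[12] = 6.
Since s[12] = s[0] = 6, the sequence is periodic with period 12.
So s[246] = s[0 + ((246-0) mod 12)] = s[6] = 32.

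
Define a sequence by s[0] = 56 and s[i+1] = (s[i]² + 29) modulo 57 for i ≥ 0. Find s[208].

38

s[0] = 56; s[1] = 30; s[2] = 17; s[3] = 33; s[4] = 35; s[5] = 0; s[6] = 29; s[7] = 15; s[8] = 26; s[9] = 21; s[10] = 14; s[11] = 54; s[12] = 38; s[13] = 48; s[14] = 53; s[15] = 45; s[16] = 2; s[17] = 33.
Since s[17] = s[3] = 33, the sequence is eventually periodic: after a pre-period of length 3 it cycles with period 14.
For i ≥ 3, s[i] depends only on (i - 3) mod 14. (208 - 3) mod 14 = 9, so s[208] = s[12] = 38.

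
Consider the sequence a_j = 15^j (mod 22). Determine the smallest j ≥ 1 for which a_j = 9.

3

a_0 = 1,  a_1 = 15,  a_2 = 5,  a_3 = 9,  a_4 = 3,  a_5 = 1.
The sequence repeats with period 5.
The value 9 first appears (with j ≥ 1) at a_3.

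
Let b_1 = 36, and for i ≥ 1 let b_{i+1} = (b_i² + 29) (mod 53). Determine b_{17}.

36

Listing terms: b_1 = 36; b_2 = 0; b_3 = 29; b_4 = 22; b_5 = 36.
Since b_5 = b_1 = 36, the sequence is periodic with period 4.
(17 - 1) mod 4 = 0, so b_{17} = b_1 = 36.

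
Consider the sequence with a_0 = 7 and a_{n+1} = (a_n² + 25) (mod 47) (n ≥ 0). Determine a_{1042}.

We have a_0 = 7; a_1 = 27; a_2 = 2; a_3 = 29; a_4 = 20; a_5 = 2.
Since a_5 = a_2 = 2, the sequence is eventually periodic: after a pre-period of length 2 it cycles with period 3.
For n ≥ 2, a_n depends only on (n - 2) mod 3. (1042 - 2) mod 3 = 2, so a_{1042} = a_4 = 20.

20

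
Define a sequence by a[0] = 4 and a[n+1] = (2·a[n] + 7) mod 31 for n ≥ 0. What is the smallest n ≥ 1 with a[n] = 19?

Computing terms: a[0] = 4,  a[1] = 15,  a[2] = 6,  a[3] = 19,  a[4] = 14,  a[5] = 4.
Since a[5] = a[0] = 4, the sequence is periodic with period 5.
The value 19 first appears (with n ≥ 1) at a[3].

3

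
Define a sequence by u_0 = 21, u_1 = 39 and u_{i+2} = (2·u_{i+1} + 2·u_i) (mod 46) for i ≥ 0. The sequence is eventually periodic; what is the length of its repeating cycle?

22

Computing terms: u_0 = 21, u_1 = 39, u_2 = 28, u_3 = 42, u_4 = 2, u_5 = 42, u_6 = 42, u_7 = 30, u_8 = 6, u_9 = 26, u_{10} = 18, u_{11} = 42, u_{12} = 28, u_{13} = 2, u_{14} = 14, u_{15} = 32, u_{16} = 0, u_{17} = 18, u_{18} = 36, u_{19} = 16, u_{20} = 12, u_{21} = 10, u_{22} = 44, u_{23} = 16, u_{24} = 28, u_{25} = 42.
Since (u_{24}, u_{25}) = (u_2, u_3) = (28, 42) (two consecutive terms determine the rest), the sequence is eventually periodic: after a pre-period of length 2 it cycles with period 22.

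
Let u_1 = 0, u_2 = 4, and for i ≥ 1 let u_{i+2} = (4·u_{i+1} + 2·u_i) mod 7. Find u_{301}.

Listing terms: u_1 = 0; u_2 = 4; u_3 = 2; u_4 = 2; u_5 = 5; u_6 = 3; u_7 = 1; u_8 = 3; u_9 = 0; u_{10} = 6; u_{11} = 3; u_{12} = 3; u_{13} = 4; u_{14} = 1; u_{15} = 5; u_{16} = 1; u_{17} = 0; u_{18} = 2; u_{19} = 1; u_{20} = 1; u_{21} = 6; u_{22} = 5; u_{23} = 4; u_{24} = 5; u_{25} = 0; u_{26} = 3; u_{27} = 5; u_{28} = 5; u_{29} = 2; u_{30} = 4; u_{31} = 6; u_{32} = 4; u_{33} = 0; u_{34} = 1; u_{35} = 4; u_{36} = 4; u_{37} = 3; u_{38} = 6; u_{39} = 2; u_{40} = 6; u_{41} = 0; u_{42} = 5; u_{43} = 6; u_{44} = 6; u_{45} = 1; u_{46} = 2; u_{47} = 3; u_{48} = 2; u_{49} = 0; u_{50} = 4.
Since (u_{49}, u_{50}) = (u_1, u_2) = (0, 4) (two consecutive terms determine the rest), the sequence is periodic with period 48.
(301 - 1) mod 48 = 12, so u_{301} = u_{13} = 4.

4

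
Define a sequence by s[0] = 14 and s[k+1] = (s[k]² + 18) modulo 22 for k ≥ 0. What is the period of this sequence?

Computing terms: s[0] = 14; s[1] = 16; s[2] = 10; s[3] = 8; s[4] = 16.
Since s[4] = s[1] = 16, the sequence is eventually periodic: after a pre-period of length 1 it cycles with period 3.

3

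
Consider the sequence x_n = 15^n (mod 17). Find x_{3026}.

4

Listing terms: x_0 = 1,  x_1 = 15,  x_2 = 4,  x_3 = 9,  x_4 = 16,  x_5 = 2,  x_6 = 13,  x_7 = 8,  x_8 = 1.
The sequence repeats with period 8.
(3026 - 0) mod 8 = 2, so x_{3026} = x_2 = 4.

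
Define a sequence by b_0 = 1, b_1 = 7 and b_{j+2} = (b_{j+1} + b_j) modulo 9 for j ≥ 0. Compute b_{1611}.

6

We have b_0 = 1,  b_1 = 7,  b_2 = 8,  b_3 = 6,  b_4 = 5,  b_5 = 2,  b_6 = 7,  b_7 = 0,  b_8 = 7,  b_9 = 7,  b_{10} = 5,  b_{11} = 3,  b_{12} = 8,  b_{13} = 2,  b_{14} = 1,  b_{15} = 3,  b_{16} = 4,  b_{17} = 7,  b_{18} = 2,  b_{19} = 0,  b_{20} = 2,  b_{21} = 2,  b_{22} = 4,  b_{23} = 6,  b_{24} = 1,  b_{25} = 7.
The sequence repeats with period 24.
So b_{1611} = b_{0 + ((1611-0) mod 24)} = b_3 = 6.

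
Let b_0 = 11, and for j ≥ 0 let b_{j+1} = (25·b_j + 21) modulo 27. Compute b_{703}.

26

We have b_0 = 11,  b_1 = 26,  b_2 = 23,  b_3 = 2,  b_4 = 17,  b_5 = 14,  b_6 = 20,  b_7 = 8,  b_8 = 5,  b_9 = 11.
The sequence repeats with period 9.
(703 - 0) mod 9 = 1, so b_{703} = b_1 = 26.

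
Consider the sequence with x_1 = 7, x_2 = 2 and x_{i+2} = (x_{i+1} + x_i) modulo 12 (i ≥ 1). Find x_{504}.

We have x_1 = 7; x_2 = 2; x_3 = 9; x_4 = 11; x_5 = 8; x_6 = 7; x_7 = 3; x_8 = 10; x_9 = 1; x_{10} = 11; x_{11} = 0; x_{12} = 11; x_{13} = 11; x_{14} = 10; x_{15} = 9; x_{16} = 7; x_{17} = 4; x_{18} = 11; x_{19} = 3; x_{20} = 2; x_{21} = 5; x_{22} = 7; x_{23} = 0; x_{24} = 7; x_{25} = 7; x_{26} = 2.
The sequence repeats with period 24.
(504 - 1) mod 24 = 23, so x_{504} = x_{24} = 7.

7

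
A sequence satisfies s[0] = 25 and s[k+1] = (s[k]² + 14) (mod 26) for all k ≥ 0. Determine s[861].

s[0] = 25, s[1] = 15, s[2] = 5, s[3] = 13, s[4] = 1, s[5] = 15.
Since s[5] = s[1] = 15, the sequence is eventually periodic: after a pre-period of length 1 it cycles with period 4.
For k ≥ 1, s[k] depends only on (k - 1) mod 4. (861 - 1) mod 4 = 0, so s[861] = s[1] = 15.

15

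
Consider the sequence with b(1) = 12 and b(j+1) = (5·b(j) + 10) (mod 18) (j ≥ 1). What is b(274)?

10

We have b(1) = 12,  b(2) = 16,  b(3) = 0,  b(4) = 10,  b(5) = 6,  b(6) = 4,  b(7) = 12.
The sequence repeats with period 6.
So b(274) = b(1 + ((274-1) mod 6)) = b(4) = 10.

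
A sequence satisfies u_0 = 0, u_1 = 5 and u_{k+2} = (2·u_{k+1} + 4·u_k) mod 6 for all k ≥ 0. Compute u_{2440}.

u_0 = 0,  u_1 = 5,  u_2 = 4,  u_3 = 4,  u_4 = 0,  u_5 = 4,  u_6 = 2,  u_7 = 2,  u_8 = 0,  u_9 = 2,  u_{10} = 4,  u_{11} = 4.
Since (u_{10}, u_{11}) = (u_2, u_3) = (4, 4) (two consecutive terms determine the rest), the sequence is eventually periodic: after a pre-period of length 2 it cycles with period 8.
For k ≥ 2, u_k depends only on (k - 2) mod 8. (2440 - 2) mod 8 = 6, so u_{2440} = u_8 = 0.

0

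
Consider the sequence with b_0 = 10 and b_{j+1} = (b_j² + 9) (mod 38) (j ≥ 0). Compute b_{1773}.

25

Listing terms: b_0 = 10, b_1 = 33, b_2 = 34, b_3 = 25, b_4 = 26, b_5 = 1, b_6 = 10.
The sequence repeats with period 6.
(1773 - 0) mod 6 = 3, so b_{1773} = b_3 = 25.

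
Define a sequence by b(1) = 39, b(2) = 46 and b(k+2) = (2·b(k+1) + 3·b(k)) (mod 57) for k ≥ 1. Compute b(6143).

29

b(1) = 39,  b(2) = 46,  b(3) = 38,  b(4) = 43,  b(5) = 29,  b(6) = 16,  b(7) = 5,  b(8) = 1,  b(9) = 17,  b(10) = 37,  b(11) = 11,  b(12) = 19,  b(13) = 14,  b(14) = 28,  b(15) = 41,  b(16) = 52,  b(17) = 56,  b(18) = 40,  b(19) = 20,  b(20) = 46,  b(21) = 38.
Since (b(20), b(21)) = (b(2), b(3)) = (46, 38) (two consecutive terms determine the rest), the sequence is eventually periodic: after a pre-period of length 1 it cycles with period 18.
For k ≥ 2, b(k) depends only on (k - 2) mod 18. (6143 - 2) mod 18 = 3, so b(6143) = b(5) = 29.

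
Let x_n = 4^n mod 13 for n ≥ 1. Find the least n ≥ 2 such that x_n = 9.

x_1 = 4, x_2 = 3, x_3 = 12, x_4 = 9, x_5 = 10, x_6 = 1, x_7 = 4.
Since x_7 = x_1 = 4, the sequence is periodic with period 6.
The value 9 first appears (with n ≥ 2) at x_4.

4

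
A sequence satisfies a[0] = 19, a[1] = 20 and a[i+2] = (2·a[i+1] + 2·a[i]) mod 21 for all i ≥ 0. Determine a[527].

12

a[0] = 19; a[1] = 20; a[2] = 15; a[3] = 7; a[4] = 2; a[5] = 18; a[6] = 19; a[7] = 11; a[8] = 18; a[9] = 16; a[10] = 5; a[11] = 0; a[12] = 10; a[13] = 20; a[14] = 18; a[15] = 13; a[16] = 20; a[17] = 3; a[18] = 4; a[19] = 14; a[20] = 15; a[21] = 16; a[22] = 20; a[23] = 9; a[24] = 16; a[25] = 8; a[26] = 6; a[27] = 7; a[28] = 5; a[29] = 3; a[30] = 16; a[31] = 17; a[32] = 3; a[33] = 19; a[34] = 2; a[35] = 0; a[36] = 4; a[37] = 8; a[38] = 3; a[39] = 1; a[40] = 8; a[41] = 18; a[42] = 10; a[43] = 14; a[44] = 6; a[45] = 19; a[46] = 8; a[47] = 12; a[48] = 19; a[49] = 20.
Since (a[48], a[49]) = (a[0], a[1]) = (19, 20) (two consecutive terms determine the rest), the sequence is periodic with period 48.
(527 - 0) mod 48 = 47, so a[527] = a[47] = 12.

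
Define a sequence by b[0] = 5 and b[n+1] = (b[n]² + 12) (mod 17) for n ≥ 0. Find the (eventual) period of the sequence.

3

We have b[0] = 5, b[1] = 3, b[2] = 4, b[3] = 11, b[4] = 14, b[5] = 4.
Since b[5] = b[2] = 4, the sequence is eventually periodic: after a pre-period of length 2 it cycles with period 3.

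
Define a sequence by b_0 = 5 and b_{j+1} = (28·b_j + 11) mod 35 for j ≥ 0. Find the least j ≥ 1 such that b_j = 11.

1

b_0 = 5, b_1 = 11, b_2 = 4, b_3 = 18, b_4 = 25, b_5 = 11.
Since b_5 = b_1 = 11, the sequence is eventually periodic: after a pre-period of length 1 it cycles with period 4.
The value 11 first appears (with j ≥ 1) at b_1.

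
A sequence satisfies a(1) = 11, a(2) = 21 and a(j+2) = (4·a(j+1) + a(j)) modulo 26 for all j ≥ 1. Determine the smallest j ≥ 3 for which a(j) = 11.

a(1) = 11,  a(2) = 21,  a(3) = 17,  a(4) = 11,  a(5) = 9,  a(6) = 21,  a(7) = 15,  a(8) = 3,  a(9) = 1,  a(10) = 7,  a(11) = 3,  a(12) = 19,  a(13) = 1,  a(14) = 23,  a(15) = 15,  a(16) = 5,  a(17) = 9,  a(18) = 15,  a(19) = 17,  a(20) = 5,  a(21) = 11,  a(22) = 23,  a(23) = 25,  a(24) = 19,  a(25) = 23,  a(26) = 7,  a(27) = 25,  a(28) = 3,  a(29) = 11,  a(30) = 21.
The sequence repeats with period 28.
The value 11 first appears (with j ≥ 3) at a(4).

4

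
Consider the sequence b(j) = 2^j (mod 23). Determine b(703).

b(0) = 1; b(1) = 2; b(2) = 4; b(3) = 8; b(4) = 16; b(5) = 9; b(6) = 18; b(7) = 13; b(8) = 3; b(9) = 6; b(10) = 12; b(11) = 1.
Since b(11) = b(0) = 1, the sequence is periodic with period 11.
(703 - 0) mod 11 = 10, so b(703) = b(10) = 12.

12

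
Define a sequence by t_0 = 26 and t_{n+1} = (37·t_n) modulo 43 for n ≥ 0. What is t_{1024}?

t_0 = 26, t_1 = 16, t_2 = 33, t_3 = 17, t_4 = 27, t_5 = 10, t_6 = 26.
The sequence repeats with period 6.
So t_{1024} = t_{0 + ((1024-0) mod 6)} = t_4 = 27.

27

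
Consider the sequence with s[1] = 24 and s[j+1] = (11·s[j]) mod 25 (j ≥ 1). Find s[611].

s[1] = 24; s[2] = 14; s[3] = 4; s[4] = 19; s[5] = 9; s[6] = 24.
Since s[6] = s[1] = 24, the sequence is periodic with period 5.
(611 - 1) mod 5 = 0, so s[611] = s[1] = 24.

24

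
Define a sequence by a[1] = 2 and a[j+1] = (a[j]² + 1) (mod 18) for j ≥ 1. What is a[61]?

Computing terms: a[1] = 2,  a[2] = 5,  a[3] = 8,  a[4] = 11,  a[5] = 14,  a[6] = 17,  a[7] = 2.
Since a[7] = a[1] = 2, the sequence is periodic with period 6.
(61 - 1) mod 6 = 0, so a[61] = a[1] = 2.

2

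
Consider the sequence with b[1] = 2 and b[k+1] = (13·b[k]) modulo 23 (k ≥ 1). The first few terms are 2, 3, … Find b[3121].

Listing terms: b[1] = 2, b[2] = 3, b[3] = 16, b[4] = 1, b[5] = 13, b[6] = 8, b[7] = 12, b[8] = 18, b[9] = 4, b[10] = 6, b[11] = 9, b[12] = 2.
Since b[12] = b[1] = 2, the sequence is periodic with period 11.
So b[3121] = b[1 + ((3121-1) mod 11)] = b[8] = 18.

18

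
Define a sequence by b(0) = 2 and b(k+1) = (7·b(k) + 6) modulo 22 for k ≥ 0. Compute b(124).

Listing terms: b(0) = 2; b(1) = 20; b(2) = 14; b(3) = 16; b(4) = 8; b(5) = 18; b(6) = 0; b(7) = 6; b(8) = 4; b(9) = 12; b(10) = 2.
Since b(10) = b(0) = 2, the sequence is periodic with period 10.
(124 - 0) mod 10 = 4, so b(124) = b(4) = 8.

8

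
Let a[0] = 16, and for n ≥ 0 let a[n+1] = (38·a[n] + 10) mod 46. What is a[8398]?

Listing terms: a[0] = 16; a[1] = 20; a[2] = 34; a[3] = 14; a[4] = 36; a[5] = 44; a[6] = 26; a[7] = 32; a[8] = 30; a[9] = 0; a[10] = 10; a[11] = 22; a[12] = 18; a[13] = 4; a[14] = 24; a[15] = 2; a[16] = 40; a[17] = 12; a[18] = 6; a[19] = 8; a[20] = 38; a[21] = 28; a[22] = 16.
Since a[22] = a[0] = 16, the sequence is periodic with period 22.
(8398 - 0) mod 22 = 16, so a[8398] = a[16] = 40.

40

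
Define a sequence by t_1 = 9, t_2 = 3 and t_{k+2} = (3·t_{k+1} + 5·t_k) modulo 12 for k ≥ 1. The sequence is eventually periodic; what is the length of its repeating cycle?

6

We have t_1 = 9; t_2 = 3; t_3 = 6; t_4 = 9; t_5 = 9; t_6 = 0; t_7 = 9; t_8 = 3.
The sequence repeats with period 6.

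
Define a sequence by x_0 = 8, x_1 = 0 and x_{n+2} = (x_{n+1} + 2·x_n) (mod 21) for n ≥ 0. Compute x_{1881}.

16

Computing terms: x_0 = 8,  x_1 = 0,  x_2 = 16,  x_3 = 16,  x_4 = 6,  x_5 = 17,  x_6 = 8,  x_7 = 0.
Since (x_6, x_7) = (x_0, x_1) = (8, 0) (two consecutive terms determine the rest), the sequence is periodic with period 6.
So x_{1881} = x_{0 + ((1881-0) mod 6)} = x_3 = 16.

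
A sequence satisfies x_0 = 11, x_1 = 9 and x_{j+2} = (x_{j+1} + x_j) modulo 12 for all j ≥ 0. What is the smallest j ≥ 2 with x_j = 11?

Computing terms: x_0 = 11; x_1 = 9; x_2 = 8; x_3 = 5; x_4 = 1; x_5 = 6; x_6 = 7; x_7 = 1; x_8 = 8; x_9 = 9; x_{10} = 5; x_{11} = 2; x_{12} = 7; x_{13} = 9; x_{14} = 4; x_{15} = 1; x_{16} = 5; x_{17} = 6; x_{18} = 11; x_{19} = 5; x_{20} = 4; x_{21} = 9; x_{22} = 1; x_{23} = 10; x_{24} = 11; x_{25} = 9.
The sequence repeats with period 24.
The value 11 first appears (with j ≥ 2) at x_{18}.

18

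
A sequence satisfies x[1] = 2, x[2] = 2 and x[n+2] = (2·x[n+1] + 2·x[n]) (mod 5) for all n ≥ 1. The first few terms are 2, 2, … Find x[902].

Computing terms: x[1] = 2, x[2] = 2, x[3] = 3, x[4] = 0, x[5] = 1, x[6] = 2, x[7] = 1, x[8] = 1, x[9] = 4, x[10] = 0, x[11] = 3, x[12] = 1, x[13] = 3, x[14] = 3, x[15] = 2, x[16] = 0, x[17] = 4, x[18] = 3, x[19] = 4, x[20] = 4, x[21] = 1, x[22] = 0, x[23] = 2, x[24] = 4, x[25] = 2, x[26] = 2.
The sequence repeats with period 24.
So x[902] = x[1 + ((902-1) mod 24)] = x[14] = 3.

3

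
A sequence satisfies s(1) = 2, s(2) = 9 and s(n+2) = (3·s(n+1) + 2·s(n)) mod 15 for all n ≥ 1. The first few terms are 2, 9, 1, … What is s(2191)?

We have s(1) = 2, s(2) = 9, s(3) = 1, s(4) = 6, s(5) = 5, s(6) = 12, s(7) = 1, s(8) = 12, s(9) = 8, s(10) = 3, s(11) = 10, s(12) = 6, s(13) = 8, s(14) = 6, s(15) = 4, s(16) = 9, s(17) = 5, s(18) = 3, s(19) = 4, s(20) = 3, s(21) = 2, s(22) = 12, s(23) = 10, s(24) = 9, s(25) = 2, s(26) = 9.
Since (s(25), s(26)) = (s(1), s(2)) = (2, 9) (two consecutive terms determine the rest), the sequence is periodic with period 24.
(2191 - 1) mod 24 = 6, so s(2191) = s(7) = 1.

1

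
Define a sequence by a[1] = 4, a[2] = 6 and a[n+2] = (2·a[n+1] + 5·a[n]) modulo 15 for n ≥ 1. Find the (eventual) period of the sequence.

We have a[1] = 4, a[2] = 6, a[3] = 2, a[4] = 4, a[5] = 3, a[6] = 11, a[7] = 7, a[8] = 9, a[9] = 8, a[10] = 1, a[11] = 12, a[12] = 14, a[13] = 13, a[14] = 6, a[15] = 2.
Since (a[14], a[15]) = (a[2], a[3]) = (6, 2) (two consecutive terms determine the rest), the sequence is eventually periodic: after a pre-period of length 1 it cycles with period 12.

12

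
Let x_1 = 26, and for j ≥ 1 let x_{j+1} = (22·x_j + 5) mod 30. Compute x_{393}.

21

x_1 = 26,  x_2 = 7,  x_3 = 9,  x_4 = 23,  x_5 = 1,  x_6 = 27,  x_7 = 29,  x_8 = 13,  x_9 = 21,  x_{10} = 17,  x_{11} = 19,  x_{12} = 3,  x_{13} = 11,  x_{14} = 7.
Since x_{14} = x_2 = 7, the sequence is eventually periodic: after a pre-period of length 1 it cycles with period 12.
For j ≥ 2, x_j depends only on (j - 2) mod 12. (393 - 2) mod 12 = 7, so x_{393} = x_9 = 21.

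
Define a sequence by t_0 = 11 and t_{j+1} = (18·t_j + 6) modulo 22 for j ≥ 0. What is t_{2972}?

4

We have t_0 = 11; t_1 = 6; t_2 = 4; t_3 = 12; t_4 = 2; t_5 = 20; t_6 = 14; t_7 = 16; t_8 = 8; t_9 = 18; t_{10} = 0; t_{11} = 6.
Since t_{11} = t_1 = 6, the sequence is eventually periodic: after a pre-period of length 1 it cycles with period 10.
For j ≥ 1, t_j depends only on (j - 1) mod 10. (2972 - 1) mod 10 = 1, so t_{2972} = t_2 = 4.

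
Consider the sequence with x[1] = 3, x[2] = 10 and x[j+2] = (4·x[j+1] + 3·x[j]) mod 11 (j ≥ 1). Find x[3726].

x[1] = 3; x[2] = 10; x[3] = 5; x[4] = 6; x[5] = 6; x[6] = 9; x[7] = 10; x[8] = 1; x[9] = 1; x[10] = 7; x[11] = 9; x[12] = 2; x[13] = 2; x[14] = 3; x[15] = 7; x[16] = 4; x[17] = 4; x[18] = 6; x[19] = 3; x[20] = 8; x[21] = 8; x[22] = 1; x[23] = 6; x[24] = 5; x[25] = 5; x[26] = 2; x[27] = 1; x[28] = 10; x[29] = 10; x[30] = 4; x[31] = 2; x[32] = 9; x[33] = 9; x[34] = 8; x[35] = 4; x[36] = 7; x[37] = 7; x[38] = 5; x[39] = 8; x[40] = 3; x[41] = 3; x[42] = 10.
Since (x[41], x[42]) = (x[1], x[2]) = (3, 10) (two consecutive terms determine the rest), the sequence is periodic with period 40.
(3726 - 1) mod 40 = 5, so x[3726] = x[6] = 9.

9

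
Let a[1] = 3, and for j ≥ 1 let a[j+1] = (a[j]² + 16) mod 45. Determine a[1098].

Listing terms: a[1] = 3,  a[2] = 25,  a[3] = 11,  a[4] = 2,  a[5] = 20,  a[6] = 11.
Since a[6] = a[3] = 11, the sequence is eventually periodic: after a pre-period of length 2 it cycles with period 3.
For j ≥ 3, a[j] depends only on (j - 3) mod 3. (1098 - 3) mod 3 = 0, so a[1098] = a[3] = 11.

11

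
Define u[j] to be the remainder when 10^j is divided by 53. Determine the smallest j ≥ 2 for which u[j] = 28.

9

We have u[1] = 10, u[2] = 47, u[3] = 46, u[4] = 36, u[5] = 42, u[6] = 49, u[7] = 13, u[8] = 24, u[9] = 28, u[10] = 15, u[11] = 44, u[12] = 16, u[13] = 1, u[14] = 10.
The sequence repeats with period 13.
The value 28 first appears (with j ≥ 2) at u[9].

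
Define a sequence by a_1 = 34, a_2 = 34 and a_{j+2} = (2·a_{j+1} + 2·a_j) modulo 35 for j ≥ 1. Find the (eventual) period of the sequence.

48

Computing terms: a_1 = 34,  a_2 = 34,  a_3 = 31,  a_4 = 25,  a_5 = 7,  a_6 = 29,  a_7 = 2,  a_8 = 27,  a_9 = 23,  a_{10} = 30,  a_{11} = 1,  a_{12} = 27,  a_{13} = 21,  a_{14} = 26,  a_{15} = 24,  a_{16} = 30,  a_{17} = 3,  a_{18} = 31,  a_{19} = 33,  a_{20} = 23,  a_{21} = 7,  a_{22} = 25,  a_{23} = 29,  a_{24} = 3,  a_{25} = 29,  a_{26} = 29,  a_{27} = 11,  a_{28} = 10,  a_{29} = 7,  a_{30} = 34,  a_{31} = 12,  a_{32} = 22,  a_{33} = 33,  a_{34} = 5,  a_{35} = 6,  a_{36} = 22,  a_{37} = 21,  a_{38} = 16,  a_{39} = 4,  a_{40} = 5,  a_{41} = 18,  a_{42} = 11,  a_{43} = 23,  a_{44} = 33,  a_{45} = 7,  a_{46} = 10,  a_{47} = 34,  a_{48} = 18,  a_{49} = 34,  a_{50} = 34.
Since (a_{49}, a_{50}) = (a_1, a_2) = (34, 34) (two consecutive terms determine the rest), the sequence is periodic with period 48.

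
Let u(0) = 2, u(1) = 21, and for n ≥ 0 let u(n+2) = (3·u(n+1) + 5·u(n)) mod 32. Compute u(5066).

u(0) = 2,  u(1) = 21,  u(2) = 9,  u(3) = 4,  u(4) = 25,  u(5) = 31,  u(6) = 26,  u(7) = 9,  u(8) = 29,  u(9) = 4,  u(10) = 29,  u(11) = 11,  u(12) = 18,  u(13) = 13,  u(14) = 1,  u(15) = 4,  u(16) = 17,  u(17) = 7,  u(18) = 10,  u(19) = 1,  u(20) = 21,  u(21) = 4,  u(22) = 21,  u(23) = 19,  u(24) = 2,  u(25) = 5,  u(26) = 25,  u(27) = 4,  u(28) = 9,  u(29) = 15,  u(30) = 26,  u(31) = 25,  u(32) = 13,  u(33) = 4,  u(34) = 13,  u(35) = 27,  u(36) = 18,  u(37) = 29,  u(38) = 17,  u(39) = 4,  u(40) = 1,  u(41) = 23,  u(42) = 10,  u(43) = 17,  u(44) = 5,  u(45) = 4,  u(46) = 5,  u(47) = 3,  u(48) = 2,  u(49) = 21.
Since (u(48), u(49)) = (u(0), u(1)) = (2, 21) (two consecutive terms determine the rest), the sequence is periodic with period 48.
(5066 - 0) mod 48 = 26, so u(5066) = u(26) = 25.

25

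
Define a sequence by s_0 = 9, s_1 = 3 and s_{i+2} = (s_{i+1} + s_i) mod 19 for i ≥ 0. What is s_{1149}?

We have s_0 = 9,  s_1 = 3,  s_2 = 12,  s_3 = 15,  s_4 = 8,  s_5 = 4,  s_6 = 12,  s_7 = 16,  s_8 = 9,  s_9 = 6,  s_{10} = 15,  s_{11} = 2,  s_{12} = 17,  s_{13} = 0,  s_{14} = 17,  s_{15} = 17,  s_{16} = 15,  s_{17} = 13,  s_{18} = 9,  s_{19} = 3.
The sequence repeats with period 18.
(1149 - 0) mod 18 = 15, so s_{1149} = s_{15} = 17.

17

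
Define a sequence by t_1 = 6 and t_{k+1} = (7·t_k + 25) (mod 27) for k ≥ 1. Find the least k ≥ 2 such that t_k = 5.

27

Listing terms: t_1 = 6; t_2 = 13; t_3 = 8; t_4 = 0; t_5 = 25; t_6 = 11; t_7 = 21; t_8 = 10; t_9 = 14; t_{10} = 15; t_{11} = 22; t_{12} = 17; t_{13} = 9; t_{14} = 7; t_{15} = 20; t_{16} = 3; t_{17} = 19; t_{18} = 23; t_{19} = 24; t_{20} = 4; t_{21} = 26; t_{22} = 18; t_{23} = 16; t_{24} = 2; t_{25} = 12; t_{26} = 1; t_{27} = 5; t_{28} = 6.
Since t_{28} = t_1 = 6, the sequence is periodic with period 27.
The value 5 first appears (with k ≥ 2) at t_{27}.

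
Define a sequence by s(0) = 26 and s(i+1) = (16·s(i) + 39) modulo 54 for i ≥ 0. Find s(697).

We have s(0) = 26,  s(1) = 23,  s(2) = 29,  s(3) = 17,  s(4) = 41,  s(5) = 47,  s(6) = 35,  s(7) = 5,  s(8) = 11,  s(9) = 53,  s(10) = 23.
Since s(10) = s(1) = 23, the sequence is eventually periodic: after a pre-period of length 1 it cycles with period 9.
For i ≥ 1, s(i) depends only on (i - 1) mod 9. (697 - 1) mod 9 = 3, so s(697) = s(4) = 41.

41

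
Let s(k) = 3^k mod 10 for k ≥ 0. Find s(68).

s(0) = 1,  s(1) = 3,  s(2) = 9,  s(3) = 7,  s(4) = 1.
Since s(4) = s(0) = 1, the sequence is periodic with period 4.
So s(68) = s(0 + ((68-0) mod 4)) = s(0) = 1.

1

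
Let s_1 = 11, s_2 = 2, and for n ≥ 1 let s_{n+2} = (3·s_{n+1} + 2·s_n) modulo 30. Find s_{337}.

Computing terms: s_1 = 11, s_2 = 2, s_3 = 28, s_4 = 28, s_5 = 20, s_6 = 26, s_7 = 28, s_8 = 16, s_9 = 14, s_{10} = 14, s_{11} = 10, s_{12} = 28, s_{13} = 14, s_{14} = 8, s_{15} = 22, s_{16} = 22, s_{17} = 20, s_{18} = 14, s_{19} = 22, s_{20} = 4, s_{21} = 26, s_{22} = 26, s_{23} = 10, s_{24} = 22, s_{25} = 26, s_{26} = 2, s_{27} = 28.
Since (s_{26}, s_{27}) = (s_2, s_3) = (2, 28) (two consecutive terms determine the rest), the sequence is eventually periodic: after a pre-period of length 1 it cycles with period 24.
For n ≥ 2, s_n depends only on (n - 2) mod 24. (337 - 2) mod 24 = 23, so s_{337} = s_{25} = 26.

26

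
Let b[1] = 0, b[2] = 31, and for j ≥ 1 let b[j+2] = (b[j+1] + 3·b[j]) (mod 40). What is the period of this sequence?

24

Listing terms: b[1] = 0; b[2] = 31; b[3] = 31; b[4] = 4; b[5] = 17; b[6] = 29; b[7] = 0; b[8] = 7; b[9] = 7; b[10] = 28; b[11] = 9; b[12] = 13; b[13] = 0; b[14] = 39; b[15] = 39; b[16] = 36; b[17] = 33; b[18] = 21; b[19] = 0; b[20] = 23; b[21] = 23; b[22] = 12; b[23] = 1; b[24] = 37; b[25] = 0; b[26] = 31.
The sequence repeats with period 24.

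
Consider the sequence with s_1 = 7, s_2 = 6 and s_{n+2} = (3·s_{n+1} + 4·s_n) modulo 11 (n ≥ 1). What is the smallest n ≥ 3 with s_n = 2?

3

Listing terms: s_1 = 7; s_2 = 6; s_3 = 2; s_4 = 8; s_5 = 10; s_6 = 7; s_7 = 6.
Since (s_6, s_7) = (s_1, s_2) = (7, 6) (two consecutive terms determine the rest), the sequence is periodic with period 5.
The value 2 first appears (with n ≥ 3) at s_3.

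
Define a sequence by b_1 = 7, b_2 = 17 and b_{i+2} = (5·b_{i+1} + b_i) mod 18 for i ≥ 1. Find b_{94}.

b_1 = 7; b_2 = 17; b_3 = 2; b_4 = 9; b_5 = 11; b_6 = 10; b_7 = 7; b_8 = 9; b_9 = 16; b_{10} = 17; b_{11} = 11; b_{12} = 0; b_{13} = 11; b_{14} = 1; b_{15} = 16; b_{16} = 9; b_{17} = 7; b_{18} = 8; b_{19} = 11; b_{20} = 9; b_{21} = 2; b_{22} = 1; b_{23} = 7; b_{24} = 0; b_{25} = 7; b_{26} = 17.
Since (b_{25}, b_{26}) = (b_1, b_2) = (7, 17) (two consecutive terms determine the rest), the sequence is periodic with period 24.
So b_{94} = b_{1 + ((94-1) mod 24)} = b_{22} = 1.

1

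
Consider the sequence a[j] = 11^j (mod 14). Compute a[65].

9

We have a[1] = 11; a[2] = 9; a[3] = 1; a[4] = 11.
Since a[4] = a[1] = 11, the sequence is periodic with period 3.
(65 - 1) mod 3 = 1, so a[65] = a[2] = 9.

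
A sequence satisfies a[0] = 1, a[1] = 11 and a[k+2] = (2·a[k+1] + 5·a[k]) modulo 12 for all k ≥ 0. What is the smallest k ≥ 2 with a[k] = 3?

Listing terms: a[0] = 1,  a[1] = 11,  a[2] = 3,  a[3] = 1,  a[4] = 5,  a[5] = 3,  a[6] = 7,  a[7] = 5,  a[8] = 9,  a[9] = 7,  a[10] = 11,  a[11] = 9,  a[12] = 1,  a[13] = 11.
The sequence repeats with period 12.
The value 3 first appears (with k ≥ 2) at a[2].

2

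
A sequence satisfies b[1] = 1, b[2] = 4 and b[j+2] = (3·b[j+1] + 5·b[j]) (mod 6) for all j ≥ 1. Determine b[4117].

b[1] = 1,  b[2] = 4,  b[3] = 5,  b[4] = 5,  b[5] = 4,  b[6] = 1,  b[7] = 5,  b[8] = 2,  b[9] = 1,  b[10] = 1,  b[11] = 2,  b[12] = 5,  b[13] = 1,  b[14] = 4.
The sequence repeats with period 12.
So b[4117] = b[1 + ((4117-1) mod 12)] = b[1] = 1.

1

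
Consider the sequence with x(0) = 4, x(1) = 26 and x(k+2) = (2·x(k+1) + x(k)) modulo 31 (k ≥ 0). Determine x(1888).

We have x(0) = 4; x(1) = 26; x(2) = 25; x(3) = 14; x(4) = 22; x(5) = 27; x(6) = 14; x(7) = 24; x(8) = 0; x(9) = 24; x(10) = 17; x(11) = 27; x(12) = 9; x(13) = 14; x(14) = 6; x(15) = 26; x(16) = 27; x(17) = 18; x(18) = 1; x(19) = 20; x(20) = 10; x(21) = 9; x(22) = 28; x(23) = 3; x(24) = 3; x(25) = 9; x(26) = 21; x(27) = 20; x(28) = 30; x(29) = 18; x(30) = 4; x(31) = 26.
The sequence repeats with period 30.
(1888 - 0) mod 30 = 28, so x(1888) = x(28) = 30.

30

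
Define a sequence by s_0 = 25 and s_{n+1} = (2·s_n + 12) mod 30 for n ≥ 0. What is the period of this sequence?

4

s_0 = 25, s_1 = 2, s_2 = 16, s_3 = 14, s_4 = 10, s_5 = 2.
Since s_5 = s_1 = 2, the sequence is eventually periodic: after a pre-period of length 1 it cycles with period 4.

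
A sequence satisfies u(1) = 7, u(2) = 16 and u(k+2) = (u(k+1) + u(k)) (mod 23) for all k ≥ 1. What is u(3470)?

21

Listing terms: u(1) = 7; u(2) = 16; u(3) = 0; u(4) = 16; u(5) = 16; u(6) = 9; u(7) = 2; u(8) = 11; u(9) = 13; u(10) = 1; u(11) = 14; u(12) = 15; u(13) = 6; u(14) = 21; u(15) = 4; u(16) = 2; u(17) = 6; u(18) = 8; u(19) = 14; u(20) = 22; u(21) = 13; u(22) = 12; u(23) = 2; u(24) = 14; u(25) = 16; u(26) = 7; u(27) = 0; u(28) = 7; u(29) = 7; u(30) = 14; u(31) = 21; u(32) = 12; u(33) = 10; u(34) = 22; u(35) = 9; u(36) = 8; u(37) = 17; u(38) = 2; u(39) = 19; u(40) = 21; u(41) = 17; u(42) = 15; u(43) = 9; u(44) = 1; u(45) = 10; u(46) = 11; u(47) = 21; u(48) = 9; u(49) = 7; u(50) = 16.
The sequence repeats with period 48.
So u(3470) = u(1 + ((3470-1) mod 48)) = u(14) = 21.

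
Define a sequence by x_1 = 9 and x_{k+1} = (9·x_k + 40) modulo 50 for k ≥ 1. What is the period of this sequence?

10

Listing terms: x_1 = 9; x_2 = 21; x_3 = 29; x_4 = 1; x_5 = 49; x_6 = 31; x_7 = 19; x_8 = 11; x_9 = 39; x_{10} = 41; x_{11} = 9.
Since x_{11} = x_1 = 9, the sequence is periodic with period 10.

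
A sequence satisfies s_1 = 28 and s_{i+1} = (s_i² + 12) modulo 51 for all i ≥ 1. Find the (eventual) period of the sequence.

3

s_1 = 28, s_2 = 31, s_3 = 4, s_4 = 28.
The sequence repeats with period 3.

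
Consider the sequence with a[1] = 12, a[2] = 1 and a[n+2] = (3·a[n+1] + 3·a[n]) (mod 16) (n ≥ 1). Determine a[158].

1

Computing terms: a[1] = 12, a[2] = 1, a[3] = 7, a[4] = 8, a[5] = 13, a[6] = 15, a[7] = 4, a[8] = 9, a[9] = 7, a[10] = 0, a[11] = 5, a[12] = 15, a[13] = 12, a[14] = 1.
Since (a[13], a[14]) = (a[1], a[2]) = (12, 1) (two consecutive terms determine the rest), the sequence is periodic with period 12.
(158 - 1) mod 12 = 1, so a[158] = a[2] = 1.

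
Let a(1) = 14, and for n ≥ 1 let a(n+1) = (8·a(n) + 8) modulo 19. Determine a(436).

0

We have a(1) = 14, a(2) = 6, a(3) = 18, a(4) = 0, a(5) = 8, a(6) = 15, a(7) = 14.
The sequence repeats with period 6.
So a(436) = a(1 + ((436-1) mod 6)) = a(4) = 0.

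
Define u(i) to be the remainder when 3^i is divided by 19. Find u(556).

Computing terms: u(1) = 3,  u(2) = 9,  u(3) = 8,  u(4) = 5,  u(5) = 15,  u(6) = 7,  u(7) = 2,  u(8) = 6,  u(9) = 18,  u(10) = 16,  u(11) = 10,  u(12) = 11,  u(13) = 14,  u(14) = 4,  u(15) = 12,  u(16) = 17,  u(17) = 13,  u(18) = 1,  u(19) = 3.
The sequence repeats with period 18.
(556 - 1) mod 18 = 15, so u(556) = u(16) = 17.

17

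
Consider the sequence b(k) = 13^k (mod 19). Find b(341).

3

b(0) = 1; b(1) = 13; b(2) = 17; b(3) = 12; b(4) = 4; b(5) = 14; b(6) = 11; b(7) = 10; b(8) = 16; b(9) = 18; b(10) = 6; b(11) = 2; b(12) = 7; b(13) = 15; b(14) = 5; b(15) = 8; b(16) = 9; b(17) = 3; b(18) = 1.
Since b(18) = b(0) = 1, the sequence is periodic with period 18.
So b(341) = b(0 + ((341-0) mod 18)) = b(17) = 3.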